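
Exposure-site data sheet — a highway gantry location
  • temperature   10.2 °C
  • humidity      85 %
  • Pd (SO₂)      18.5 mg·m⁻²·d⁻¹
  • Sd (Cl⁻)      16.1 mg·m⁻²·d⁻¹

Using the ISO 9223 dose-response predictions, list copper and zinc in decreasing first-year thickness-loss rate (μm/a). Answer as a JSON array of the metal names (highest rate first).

["zinc", "copper"]

copper: temperature factor f = -0.080·(0.2) = -0.0160
  sulphur-dioxide contribution → 1.678 μm/a
  chloride contribution → 0.7631 μm/a
  total first-year rate 2.441 μm/a
zinc: T>10 °C ⇒ hinge -0.071·(10.2−10) = -0.0142
  sulphur-dioxide contribution → 2.291 μm/a
  chloride contribution → 0.4007 μm/a
  ⇒ r_corr(zinc) = 2.692 μm/a
Ordering by μm/a: zinc (2.69) > copper (2.44)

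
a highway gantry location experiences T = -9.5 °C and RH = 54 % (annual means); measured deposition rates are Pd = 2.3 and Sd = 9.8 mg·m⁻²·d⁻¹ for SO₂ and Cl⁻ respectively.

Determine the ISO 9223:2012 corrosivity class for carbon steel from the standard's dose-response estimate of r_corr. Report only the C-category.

C2

carbon steel: T≤10 °C ⇒ hinge +0.150·(-9.5−10) = -2.9250
  SO₂ term: 1.77·2.3^0.52·exp(0.02·54-2.9250) = 0.4313
  Sd branch = 0.102·Sd^0.62·e^(0.033·RH+0.04·T) = 1.706 μm/a
  sum: 0.4313 + 1.706 → r_corr = 2.138 μm/a
ISO 9223 Table 2 (carbon steel): 1.3 < 2.14 ≤ 25 μm/a ⇒ C2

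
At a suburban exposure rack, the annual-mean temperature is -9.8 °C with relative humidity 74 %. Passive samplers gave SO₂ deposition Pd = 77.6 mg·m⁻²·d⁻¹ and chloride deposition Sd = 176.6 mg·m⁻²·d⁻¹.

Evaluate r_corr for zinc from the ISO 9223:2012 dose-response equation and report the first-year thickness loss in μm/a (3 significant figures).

r_corr = 1.50 μm/a

zinc: temperature factor f = +0.038·(-19.8) = -0.7524
  SO₂ term: 0.0129·77.6^0.44·exp(0.046·74-0.7524) = 1.241
  Cl⁻ term: 0.0175·176.6^0.57·exp(0.008·74+0.085·-9.8) = 0.2625
  sum: 1.241 + 0.2625 → r_corr = 1.503 μm/a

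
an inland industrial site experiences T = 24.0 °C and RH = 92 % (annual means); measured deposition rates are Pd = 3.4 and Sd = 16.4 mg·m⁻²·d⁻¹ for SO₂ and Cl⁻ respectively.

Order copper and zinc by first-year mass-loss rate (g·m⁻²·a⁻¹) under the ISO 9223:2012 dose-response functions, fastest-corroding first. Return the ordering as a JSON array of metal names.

copper: temperature factor f = -0.080·(14.0) = -1.1200
  Pd branch = 0.0053·Pd^0.26·e^(0.059·RH+f) = 0.5413 μm/a
  Sd branch = 0.01025·Sd^0.27·e^(0.036·RH+0.049·T) = 1.94 μm/a
  r_corr = 0.5413 + 1.94 = 2.481 μm/a
  mass loss = 2.481 μm/a × 8.96 g/cm³ = 22.23 g·m⁻²·a⁻¹
zinc: temperature factor f = -0.071·(14.0) = -0.9940
  SO₂ term: 0.0129·3.4^0.44·exp(0.046·92-0.9940) = 0.5632
  Cl⁻ term: 0.0175·16.4^0.57·exp(0.008·92+0.085·24.0) = 1.384
  r_corr = 0.5632 + 1.384 = 1.947 μm/a
  mass loss = 1.947 μm/a × 7.14 g/cm³ = 13.9 g·m⁻²·a⁻¹
Ordering by g·m⁻²·a⁻¹: copper (22.2) > zinc (13.9)

["copper", "zinc"]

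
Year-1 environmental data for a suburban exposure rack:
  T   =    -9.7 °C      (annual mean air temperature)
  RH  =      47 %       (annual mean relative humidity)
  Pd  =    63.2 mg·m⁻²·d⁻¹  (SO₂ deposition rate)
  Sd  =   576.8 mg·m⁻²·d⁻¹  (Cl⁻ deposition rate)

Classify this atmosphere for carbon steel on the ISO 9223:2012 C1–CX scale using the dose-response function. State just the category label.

carbon steel: f(T) = +0.150·(T−10) [T≤10 °C] = -2.9550
  sulphur-dioxide contribution → 2.038 μm/a
  chloride contribution → 16.81 μm/a
  total first-year rate 18.85 μm/a
Category bounds: 1.3…25 μm/a bracket r_corr ⇒ C2

C2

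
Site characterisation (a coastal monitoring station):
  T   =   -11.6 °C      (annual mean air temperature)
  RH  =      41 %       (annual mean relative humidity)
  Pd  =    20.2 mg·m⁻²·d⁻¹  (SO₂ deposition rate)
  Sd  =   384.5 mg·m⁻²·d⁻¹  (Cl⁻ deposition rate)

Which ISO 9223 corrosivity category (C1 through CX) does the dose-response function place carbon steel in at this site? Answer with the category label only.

carbon steel: T≤10 °C ⇒ hinge +0.150·(-11.6−10) = -3.2400
  sulphur-dioxide contribution → 0.7512 μm/a
  chloride contribution → 9.939 μm/a
  ⇒ r_corr(carbon steel) = 10.69 μm/a
ISO 9223 Table 2 (carbon steel): 1.3 < 10.7 ≤ 25 μm/a ⇒ C2

C2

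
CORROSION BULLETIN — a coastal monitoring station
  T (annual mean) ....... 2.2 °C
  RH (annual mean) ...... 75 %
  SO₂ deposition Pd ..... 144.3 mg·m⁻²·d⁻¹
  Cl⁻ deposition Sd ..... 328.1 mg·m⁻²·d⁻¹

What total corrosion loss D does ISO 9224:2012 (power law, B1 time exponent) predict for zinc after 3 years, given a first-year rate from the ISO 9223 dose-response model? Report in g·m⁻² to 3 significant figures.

D(3) = 65.2 g·m⁻²

zinc: temperature factor f = +0.038·(-7.8) = -0.2964
  sulphur-dioxide contribution → 2.693 μm/a
  chloride contribution → 1.045 μm/a
  ⇒ r_corr(zinc) = 3.738 μm/a
Power-law: D(3) = r_corr · 3^0.813
  D(3) = 3.738 × 3^0.813 = 3.738 × 2.443 = 9.131 μm
  Mass loss = 9.131 μm × 7.14 g/cm³ = 65.19 g·m⁻²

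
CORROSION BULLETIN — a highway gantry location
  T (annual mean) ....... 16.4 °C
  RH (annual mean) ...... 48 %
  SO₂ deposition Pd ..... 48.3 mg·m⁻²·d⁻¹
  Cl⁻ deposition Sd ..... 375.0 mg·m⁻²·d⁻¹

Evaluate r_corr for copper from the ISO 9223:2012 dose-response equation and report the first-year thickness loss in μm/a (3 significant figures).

copper: f(T) = -0.080·(T−10) [T>10 °C] = -0.5120
  sulphur-dioxide contribution → 0.1478 μm/a
  chloride contribution → 0.6385 μm/a
  ⇒ r_corr(copper) = 0.7863 μm/a

r_corr = 0.786 μm/a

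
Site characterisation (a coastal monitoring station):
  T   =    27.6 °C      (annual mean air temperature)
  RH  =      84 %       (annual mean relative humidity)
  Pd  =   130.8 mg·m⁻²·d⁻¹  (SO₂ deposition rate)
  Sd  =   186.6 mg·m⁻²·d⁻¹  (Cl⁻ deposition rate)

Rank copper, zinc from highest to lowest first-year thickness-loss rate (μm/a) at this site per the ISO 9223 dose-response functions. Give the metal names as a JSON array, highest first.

copper: f(T) = -0.080·(T−10) [T>10 °C] = -1.4080
  SO₂ term: 0.0053·130.8^0.26·exp(0.059·84-1.4080) = 0.6538
  Sd branch = 0.01025·Sd^0.27·e^(0.036·RH+0.049·T) = 3.346 μm/a
  r_corr = 0.6538 + 3.346 = 4 μm/a
zinc: f(T) = -0.071·(T−10) [T>10 °C] = -1.2496
  SO₂ term: 0.0129·130.8^0.44·exp(0.046·84-1.2496) = 1.504
  Cl⁻ term: 0.0175·186.6^0.57·exp(0.008·84+0.085·27.6) = 7.05
  r_corr = 1.504 + 7.05 = 8.554 μm/a
Ordering by μm/a: zinc (8.55) > copper (4)

["zinc", "copper"]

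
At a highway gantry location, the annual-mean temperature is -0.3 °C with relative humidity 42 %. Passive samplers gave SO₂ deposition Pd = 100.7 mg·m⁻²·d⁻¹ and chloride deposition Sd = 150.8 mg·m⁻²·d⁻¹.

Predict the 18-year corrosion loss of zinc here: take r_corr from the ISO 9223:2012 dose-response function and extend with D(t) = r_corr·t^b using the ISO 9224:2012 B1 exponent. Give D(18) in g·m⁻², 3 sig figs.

D(18) = 65.5 g·m⁻²

zinc: f(T) = +0.038·(T−10) [T≤10 °C] = -0.3914
  sulphur-dioxide contribution → 0.4581 μm/a
  chloride contribution → 0.4165 μm/a
  ⇒ r_corr(zinc) = 0.8746 μm/a
ISO 9224: D(t) = r_corr · t^b with b = 0.813 (zinc, B1)
  D(18) = 0.8746 × 18^0.813 = 0.8746 × 10.48 = 9.17 μm
  Mass loss = 9.17 μm × 7.14 g/cm³ = 65.47 g·m⁻²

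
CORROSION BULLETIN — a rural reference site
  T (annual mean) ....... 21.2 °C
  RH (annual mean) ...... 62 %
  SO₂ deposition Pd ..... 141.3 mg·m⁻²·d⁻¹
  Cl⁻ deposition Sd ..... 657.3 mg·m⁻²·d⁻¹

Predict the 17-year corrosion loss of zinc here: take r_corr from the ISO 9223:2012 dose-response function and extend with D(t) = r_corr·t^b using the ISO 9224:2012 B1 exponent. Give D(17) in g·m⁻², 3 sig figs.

zinc: f(T) = -0.071·(T−10) [T>10 °C] = -0.7952
  SO₂ term: 0.0129·141.3^0.44·exp(0.046·62-0.7952) = 0.8911
  Sd branch = 0.0175·Sd^0.57·e^(0.008·RH+0.085·T) = 7.034 μm/a
  r_corr = 0.8911 + 7.034 = 7.925 μm/a
Long-term exponent b (ISO 9224 Table 2, B1) = 0.813
  D(17) = 7.925 × 17^0.813 = 7.925 × 10.01 = 79.31 μm
  Mass loss = 79.31 μm × 7.14 g/cm³ = 566.3 g·m⁻²

D(17) = 566 g·m⁻²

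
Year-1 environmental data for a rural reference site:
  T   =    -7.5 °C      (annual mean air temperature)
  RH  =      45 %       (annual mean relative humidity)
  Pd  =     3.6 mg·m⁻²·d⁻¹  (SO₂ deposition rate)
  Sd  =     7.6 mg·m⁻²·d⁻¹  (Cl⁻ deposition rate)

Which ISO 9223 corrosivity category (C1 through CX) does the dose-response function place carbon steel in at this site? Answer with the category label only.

C2

carbon steel: temperature factor f = +0.150·(-17.5) = -2.6250
  Pd branch = 1.77·Pd^0.52·e^(0.02·RH+f) = 0.6139 μm/a
  Sd branch = 0.102·Sd^0.62·e^(0.033·RH+0.04·T) = 1.173 μm/a
  r_corr = 0.6139 + 1.173 = 1.787 μm/a
Category bounds: 1.3…25 μm/a bracket r_corr ⇒ C2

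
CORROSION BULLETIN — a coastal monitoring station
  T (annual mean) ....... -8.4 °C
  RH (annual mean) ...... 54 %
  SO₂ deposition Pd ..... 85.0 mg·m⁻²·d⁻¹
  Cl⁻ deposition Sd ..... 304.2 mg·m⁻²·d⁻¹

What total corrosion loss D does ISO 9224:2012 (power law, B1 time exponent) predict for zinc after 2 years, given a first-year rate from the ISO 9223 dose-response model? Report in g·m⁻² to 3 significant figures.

D(2) = 11.1 g·m⁻²

zinc: temperature factor f = +0.038·(-18.4) = -0.6992
  sulphur-dioxide contribution → 0.5428 μm/a
  chloride contribution → 0.3435 μm/a
  total first-year rate 0.8864 μm/a
Long-term exponent b (ISO 9224 Table 2, B1) = 0.813
  D(2) = 0.8864 × 2^0.813 = 0.8864 × 1.757 = 1.557 μm
  Mass loss = 1.557 μm × 7.14 g/cm³ = 11.12 g·m⁻²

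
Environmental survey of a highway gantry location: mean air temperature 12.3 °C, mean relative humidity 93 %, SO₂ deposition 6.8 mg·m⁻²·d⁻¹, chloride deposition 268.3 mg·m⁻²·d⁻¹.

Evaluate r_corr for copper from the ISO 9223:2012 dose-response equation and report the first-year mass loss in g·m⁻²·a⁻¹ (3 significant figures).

r_corr = 37.3 g·m⁻²·a⁻¹

copper: f(T) = -0.080·(T−10) [T>10 °C] = -0.1840
  Pd branch = 0.0053·Pd^0.26·e^(0.059·RH+f) = 1.753 μm/a
  Sd branch = 0.01025·Sd^0.27·e^(0.036·RH+0.049·T) = 2.411 μm/a
  r_corr = 1.753 + 2.411 = 4.164 μm/a
Convert to mass loss: 4.164 μm/a × 8.96 g/cm³ = 37.31 g·m⁻²·a⁻¹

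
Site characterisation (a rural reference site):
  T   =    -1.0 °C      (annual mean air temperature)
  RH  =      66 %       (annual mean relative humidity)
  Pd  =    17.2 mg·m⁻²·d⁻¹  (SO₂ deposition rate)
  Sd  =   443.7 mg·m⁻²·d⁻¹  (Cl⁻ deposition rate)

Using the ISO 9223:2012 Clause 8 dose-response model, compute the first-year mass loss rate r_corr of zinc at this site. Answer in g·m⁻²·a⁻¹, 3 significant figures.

r_corr = 10.7 g·m⁻²·a⁻¹

zinc: f(T) = +0.038·(T−10) [T≤10 °C] = -0.4180
  sulphur-dioxide contribution → 0.6183 μm/a
  chloride contribution → 0.8796 μm/a
  ⇒ r_corr(zinc) = 1.498 μm/a
Convert to mass loss: 1.498 μm/a × 7.14 g/cm³ = 10.69 g·m⁻²·a⁻¹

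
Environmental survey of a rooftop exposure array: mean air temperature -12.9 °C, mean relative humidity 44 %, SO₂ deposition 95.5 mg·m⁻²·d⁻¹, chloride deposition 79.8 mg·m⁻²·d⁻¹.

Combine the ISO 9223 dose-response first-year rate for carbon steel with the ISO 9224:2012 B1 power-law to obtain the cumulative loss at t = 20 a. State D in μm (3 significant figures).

D(20) = 25.9 μm

carbon steel: T≤10 °C ⇒ hinge +0.150·(-12.9−10) = -3.4350
  sulphur-dioxide contribution → 1.472 μm/a
  chloride contribution → 3.93 μm/a
  total first-year rate 5.402 μm/a
Power-law: D(20) = r_corr · 20^0.523
  D(20) = 5.402 × 20^0.523 = 5.402 × 4.791 = 25.88 μm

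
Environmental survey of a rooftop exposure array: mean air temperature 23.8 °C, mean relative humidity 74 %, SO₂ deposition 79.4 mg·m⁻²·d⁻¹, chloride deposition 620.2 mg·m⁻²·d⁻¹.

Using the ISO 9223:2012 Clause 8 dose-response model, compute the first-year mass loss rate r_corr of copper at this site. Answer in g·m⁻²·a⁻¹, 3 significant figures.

copper: T>10 °C ⇒ hinge -0.080·(23.8−10) = -1.1040
  Pd branch = 0.0053·Pd^0.26·e^(0.059·RH+f) = 0.4314 μm/a
  Cl⁻ term: 0.01025·620.2^0.27·exp(0.036·74+0.049·23.8) = 2.68
  sum: 0.4314 + 2.68 → r_corr = 3.111 μm/a
Convert to mass loss: 3.111 μm/a × 8.96 g/cm³ = 27.88 g·m⁻²·a⁻¹

r_corr = 27.9 g·m⁻²·a⁻¹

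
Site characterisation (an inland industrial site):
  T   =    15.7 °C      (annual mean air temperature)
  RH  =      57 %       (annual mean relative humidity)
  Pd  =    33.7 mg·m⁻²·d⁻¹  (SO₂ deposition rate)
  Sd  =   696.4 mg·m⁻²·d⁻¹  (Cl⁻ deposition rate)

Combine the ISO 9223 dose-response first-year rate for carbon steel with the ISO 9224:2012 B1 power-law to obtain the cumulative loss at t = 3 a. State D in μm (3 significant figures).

carbon steel: f(T) = -0.054·(T−10) [T>10 °C] = -0.3078
  Pd branch = 1.77·Pd^0.52·e^(0.02·RH+f) = 25.34 μm/a
  Sd branch = 0.102·Sd^0.62·e^(0.033·RH+0.04·T) = 72.58 μm/a
  r_corr = 25.34 + 72.58 = 97.92 μm/a
ISO 9224: D(t) = r_corr · t^b with b = 0.523 (carbon steel, B1)
  D(3) = 97.92 × 3^0.523 = 97.92 × 1.776 = 173.9 μm

D(3) = 174 μm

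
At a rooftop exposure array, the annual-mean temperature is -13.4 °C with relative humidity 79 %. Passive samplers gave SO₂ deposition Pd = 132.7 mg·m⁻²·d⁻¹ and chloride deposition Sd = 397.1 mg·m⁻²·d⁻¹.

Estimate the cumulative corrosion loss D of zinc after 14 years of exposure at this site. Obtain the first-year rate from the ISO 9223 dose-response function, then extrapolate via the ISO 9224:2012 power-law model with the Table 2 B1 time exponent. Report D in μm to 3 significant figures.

zinc: f(T) = +0.038·(T−10) [T≤10 °C] = -0.8892
  SO₂ term: 0.0129·132.7^0.44·exp(0.046·79-0.8892) = 1.725
  Sd branch = 0.0175·Sd^0.57·e^(0.008·RH+0.085·T) = 0.3193 μm/a
  r_corr = 1.725 + 0.3193 = 2.044 μm/a
Power-law: D(14) = r_corr · 14^0.813
  D(14) = 2.044 × 14^0.813 = 2.044 × 8.547 = 17.47 μm

D(14) = 17.5 μm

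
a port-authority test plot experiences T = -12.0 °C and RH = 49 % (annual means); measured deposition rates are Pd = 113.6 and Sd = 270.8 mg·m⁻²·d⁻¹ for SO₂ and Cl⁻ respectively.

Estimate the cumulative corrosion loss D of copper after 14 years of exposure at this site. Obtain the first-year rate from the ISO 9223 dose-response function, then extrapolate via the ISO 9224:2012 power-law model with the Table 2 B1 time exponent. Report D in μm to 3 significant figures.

D(14) = 0.995 μm

copper: T≤10 °C ⇒ hinge +0.126·(-12.0−10) = -2.7720
  SO₂ term: 0.0053·113.6^0.26·exp(0.059·49-2.7720) = 0.02043
  Sd branch = 0.01025·Sd^0.27·e^(0.036·RH+0.049·T) = 0.1508 μm/a
  r_corr = 0.02043 + 0.1508 = 0.1712 μm/a
Power-law: D(14) = r_corr · 14^0.667
  D(14) = 0.1712 × 14^0.667 = 0.1712 × 5.814 = 0.9953 μm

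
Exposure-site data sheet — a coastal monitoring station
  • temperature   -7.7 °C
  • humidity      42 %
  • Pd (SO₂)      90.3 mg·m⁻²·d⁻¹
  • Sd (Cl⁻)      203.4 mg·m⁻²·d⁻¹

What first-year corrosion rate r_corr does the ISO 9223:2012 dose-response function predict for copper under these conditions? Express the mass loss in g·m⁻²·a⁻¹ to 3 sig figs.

copper: temperature factor f = +0.126·(-17.7) = -2.2302
  SO₂ term: 0.0053·90.3^0.26·exp(0.059·42-2.2302) = 0.0219
  Sd branch = 0.01025·Sd^0.27·e^(0.036·RH+0.049·T) = 0.1339 μm/a
  r_corr = 0.0219 + 0.1339 = 0.1558 μm/a
Convert to mass loss: 0.1558 μm/a × 8.96 g/cm³ = 1.396 g·m⁻²·a⁻¹

r_corr = 1.40 g·m⁻²·a⁻¹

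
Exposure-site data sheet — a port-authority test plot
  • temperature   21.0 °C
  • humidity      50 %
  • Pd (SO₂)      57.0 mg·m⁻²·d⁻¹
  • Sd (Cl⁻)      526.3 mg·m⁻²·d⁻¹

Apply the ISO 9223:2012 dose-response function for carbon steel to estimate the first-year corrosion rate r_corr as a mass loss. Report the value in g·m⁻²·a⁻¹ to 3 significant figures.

r_corr = 641 g·m⁻²·a⁻¹

carbon steel: T>10 °C ⇒ hinge -0.054·(21.0−10) = -0.5940
  SO₂ term: 1.77·57.0^0.52·exp(0.02·50-0.5940) = 21.74
  Sd branch = 0.102·Sd^0.62·e^(0.033·RH+0.04·T) = 59.86 μm/a
  sum: 21.74 + 59.86 → r_corr = 81.61 μm/a
Convert to mass loss: 81.61 μm/a × 7.85 g/cm³ = 640.6 g·m⁻²·a⁻¹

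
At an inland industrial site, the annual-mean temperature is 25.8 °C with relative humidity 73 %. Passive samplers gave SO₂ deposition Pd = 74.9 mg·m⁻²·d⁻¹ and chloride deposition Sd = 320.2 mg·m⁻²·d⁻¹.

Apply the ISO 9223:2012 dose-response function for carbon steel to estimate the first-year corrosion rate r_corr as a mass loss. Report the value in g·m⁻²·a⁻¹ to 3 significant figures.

r_corr = 1.13e+03 g·m⁻²·a⁻¹

carbon steel: temperature factor f = -0.054·(15.8) = -0.8532
  Pd branch = 1.77·Pd^0.52·e^(0.02·RH+f) = 30.64 μm/a
  Sd branch = 0.102·Sd^0.62·e^(0.033·RH+0.04·T) = 113.9 μm/a
  sum: 30.64 + 113.9 → r_corr = 144.5 μm/a
Convert to mass loss: 144.5 μm/a × 7.85 g/cm³ = 1134 g·m⁻²·a⁻¹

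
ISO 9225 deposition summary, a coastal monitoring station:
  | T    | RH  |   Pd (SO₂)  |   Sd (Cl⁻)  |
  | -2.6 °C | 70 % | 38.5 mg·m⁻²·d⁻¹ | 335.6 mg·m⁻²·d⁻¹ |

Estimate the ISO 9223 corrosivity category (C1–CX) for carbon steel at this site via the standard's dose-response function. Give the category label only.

carbon steel: T≤10 °C ⇒ hinge +0.150·(-2.6−10) = -1.8900
  Pd branch = 1.77·Pd^0.52·e^(0.02·RH+f) = 7.238 μm/a
  Cl⁻ term: 0.102·335.6^0.62·exp(0.033·70+0.04·-2.6) = 34.09
  sum: 7.238 + 34.09 → r_corr = 41.33 μm/a
Category bounds: 25…50 μm/a bracket r_corr ⇒ C3

C3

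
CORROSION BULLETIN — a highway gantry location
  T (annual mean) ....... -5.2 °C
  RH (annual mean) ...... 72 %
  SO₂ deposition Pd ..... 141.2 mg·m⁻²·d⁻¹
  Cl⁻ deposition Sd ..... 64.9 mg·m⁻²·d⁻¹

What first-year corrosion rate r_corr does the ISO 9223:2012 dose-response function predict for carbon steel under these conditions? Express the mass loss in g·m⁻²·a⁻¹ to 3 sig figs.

r_corr = 172 g·m⁻²·a⁻¹

carbon steel: T≤10 °C ⇒ hinge +0.150·(-5.2−10) = -2.2800
  SO₂ term: 1.77·141.2^0.52·exp(0.02·72-2.2800) = 10.02
  Cl⁻ term: 0.102·64.9^0.62·exp(0.033·72+0.04·-5.2) = 11.85
  sum: 10.02 + 11.85 → r_corr = 21.88 μm/a
Convert to mass loss: 21.88 μm/a × 7.85 g/cm³ = 171.7 g·m⁻²·a⁻¹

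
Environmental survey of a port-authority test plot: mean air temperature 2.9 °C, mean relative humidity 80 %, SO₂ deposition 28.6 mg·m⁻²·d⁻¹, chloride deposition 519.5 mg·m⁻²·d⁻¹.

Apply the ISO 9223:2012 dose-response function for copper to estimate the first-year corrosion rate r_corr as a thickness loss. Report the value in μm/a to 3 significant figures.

r_corr = 1.72 μm/a

copper: f(T) = +0.126·(T−10) [T≤10 °C] = -0.8946
  Pd branch = 0.0053·Pd^0.26·e^(0.059·RH+f) = 0.5811 μm/a
  Cl⁻ term: 0.01025·519.5^0.27·exp(0.036·80+0.049·2.9) = 1.139
  r_corr = 0.5811 + 1.139 = 1.72 μm/a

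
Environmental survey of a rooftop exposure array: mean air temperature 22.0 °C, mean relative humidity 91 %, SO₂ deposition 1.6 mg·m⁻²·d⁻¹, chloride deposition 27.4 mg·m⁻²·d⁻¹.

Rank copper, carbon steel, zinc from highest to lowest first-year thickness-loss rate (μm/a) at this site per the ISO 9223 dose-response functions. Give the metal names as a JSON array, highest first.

copper: f(T) = -0.080·(T−10) [T>10 °C] = -0.9600
  sulphur-dioxide contribution → 0.4922 μm/a
  chloride contribution → 1.949 μm/a
  ⇒ r_corr(copper) = 2.441 μm/a
carbon steel: f(T) = -0.054·(T−10) [T>10 °C] = -0.6480
  sulphur-dioxide contribution → 7.296 μm/a
  chloride contribution → 38.58 μm/a
  total first-year rate 45.88 μm/a
zinc: temperature factor f = -0.071·(12.0) = -0.8520
  sulphur-dioxide contribution → 0.445 μm/a
  chloride contribution → 1.552 μm/a
  ⇒ r_corr(zinc) = 1.997 μm/a
Ordering by μm/a: carbon steel (45.9) > copper (2.44) > zinc (2)

["carbon steel", "copper", "zinc"]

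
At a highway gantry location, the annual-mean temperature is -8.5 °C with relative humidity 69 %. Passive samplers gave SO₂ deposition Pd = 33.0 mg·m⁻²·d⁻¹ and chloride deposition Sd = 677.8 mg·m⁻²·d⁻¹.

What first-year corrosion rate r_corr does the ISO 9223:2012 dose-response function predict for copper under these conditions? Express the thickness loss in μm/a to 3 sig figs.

copper: temperature factor f = +0.126·(-18.5) = -2.3310
  sulphur-dioxide contribution → 0.07495 μm/a
  chloride contribution → 0.471 μm/a
  ⇒ r_corr(copper) = 0.546 μm/a

r_corr = 0.546 μm/a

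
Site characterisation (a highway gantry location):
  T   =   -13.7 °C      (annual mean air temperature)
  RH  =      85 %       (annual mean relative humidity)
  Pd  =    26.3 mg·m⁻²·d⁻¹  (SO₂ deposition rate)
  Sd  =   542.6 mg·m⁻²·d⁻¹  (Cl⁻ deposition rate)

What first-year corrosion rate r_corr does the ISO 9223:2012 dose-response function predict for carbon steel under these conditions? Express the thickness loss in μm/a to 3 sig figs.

r_corr = 49.8 μm/a

carbon steel: T≤10 °C ⇒ hinge +0.150·(-13.7−10) = -3.5550
  Pd branch = 1.77·Pd^0.52·e^(0.02·RH+f) = 1.516 μm/a
  Sd branch = 0.102·Sd^0.62·e^(0.033·RH+0.04·T) = 48.33 μm/a
  sum: 1.516 + 48.33 → r_corr = 49.84 μm/a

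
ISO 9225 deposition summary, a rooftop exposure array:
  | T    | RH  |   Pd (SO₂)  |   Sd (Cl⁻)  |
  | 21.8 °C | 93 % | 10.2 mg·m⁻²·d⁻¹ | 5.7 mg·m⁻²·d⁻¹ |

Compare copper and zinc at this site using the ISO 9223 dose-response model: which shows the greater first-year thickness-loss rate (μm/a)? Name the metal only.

copper: T>10 °C ⇒ hinge -0.080·(21.8−10) = -0.9440
  Pd branch = 0.0053·Pd^0.26·e^(0.059·RH+f) = 0.911 μm/a
  Sd branch = 0.01025·Sd^0.27·e^(0.036·RH+0.049·T) = 1.358 μm/a
  r_corr = 0.911 + 1.358 = 2.268 μm/a
zinc: temperature factor f = -0.071·(11.8) = -0.8378
  Pd branch = 0.0129·Pd^0.44·e^(0.046·RH+f) = 1.118 μm/a
  Sd branch = 0.0175·Sd^0.57·e^(0.008·RH+0.085·T) = 0.6335 μm/a
  sum: 1.118 + 0.6335 → r_corr = 1.751 μm/a
Ordering by μm/a: copper (2.27) > zinc (1.75)

copper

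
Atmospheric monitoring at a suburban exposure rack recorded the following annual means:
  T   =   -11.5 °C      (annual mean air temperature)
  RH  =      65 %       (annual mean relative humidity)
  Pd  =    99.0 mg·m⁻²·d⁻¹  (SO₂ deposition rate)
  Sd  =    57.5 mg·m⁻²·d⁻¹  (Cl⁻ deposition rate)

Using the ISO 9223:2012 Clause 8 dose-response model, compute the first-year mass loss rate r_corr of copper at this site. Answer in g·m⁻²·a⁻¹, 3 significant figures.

r_corr = 2.10 g·m⁻²·a⁻¹

copper: f(T) = +0.126·(T−10) [T≤10 °C] = -2.7090
  sulphur-dioxide contribution → 0.05397 μm/a
  chloride contribution → 0.1809 μm/a
  ⇒ r_corr(copper) = 0.2348 μm/a
Convert to mass loss: 0.2348 μm/a × 8.96 g/cm³ = 2.104 g·m⁻²·a⁻¹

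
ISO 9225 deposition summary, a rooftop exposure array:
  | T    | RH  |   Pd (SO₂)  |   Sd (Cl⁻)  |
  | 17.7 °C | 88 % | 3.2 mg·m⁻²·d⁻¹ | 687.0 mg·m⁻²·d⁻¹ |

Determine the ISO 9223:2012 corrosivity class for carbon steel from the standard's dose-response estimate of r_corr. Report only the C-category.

CX

carbon steel: temperature factor f = -0.054·(7.7) = -0.4158
  sulphur-dioxide contribution → 12.43 μm/a
  chloride contribution → 216.9 μm/a
  ⇒ r_corr(carbon steel) = 229.3 μm/a
Category bounds: 200…700 μm/a bracket r_corr ⇒ CX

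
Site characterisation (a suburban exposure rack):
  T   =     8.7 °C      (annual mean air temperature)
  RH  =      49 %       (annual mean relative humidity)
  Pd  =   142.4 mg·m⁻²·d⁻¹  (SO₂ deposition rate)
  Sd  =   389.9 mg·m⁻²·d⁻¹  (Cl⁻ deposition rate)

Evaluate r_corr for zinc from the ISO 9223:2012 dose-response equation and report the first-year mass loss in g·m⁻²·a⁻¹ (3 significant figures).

zinc: T≤10 °C ⇒ hinge +0.038·(8.7−10) = -0.0494
  SO₂ term: 0.0129·142.4^0.44·exp(0.046·49-0.0494) = 1.037
  Cl⁻ term: 0.0175·389.9^0.57·exp(0.008·49+0.085·8.7) = 1.627
  sum: 1.037 + 1.627 → r_corr = 2.663 μm/a
Convert to mass loss: 2.663 μm/a × 7.14 g/cm³ = 19.01 g·m⁻²·a⁻¹

r_corr = 19.0 g·m⁻²·a⁻¹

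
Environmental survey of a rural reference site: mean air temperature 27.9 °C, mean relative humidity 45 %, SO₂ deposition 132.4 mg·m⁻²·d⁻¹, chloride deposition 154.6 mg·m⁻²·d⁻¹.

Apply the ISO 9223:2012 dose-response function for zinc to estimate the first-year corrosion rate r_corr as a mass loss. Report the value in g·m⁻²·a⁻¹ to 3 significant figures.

r_corr = 35.7 g·m⁻²·a⁻¹

zinc: f(T) = -0.071·(T−10) [T>10 °C] = -1.2709
  Pd branch = 0.0129·Pd^0.44·e^(0.046·RH+f) = 0.2462 μm/a
  Sd branch = 0.0175·Sd^0.57·e^(0.008·RH+0.085·T) = 4.755 μm/a
  r_corr = 0.2462 + 4.755 = 5.001 μm/a
Convert to mass loss: 5.001 μm/a × 7.14 g/cm³ = 35.71 g·m⁻²·a⁻¹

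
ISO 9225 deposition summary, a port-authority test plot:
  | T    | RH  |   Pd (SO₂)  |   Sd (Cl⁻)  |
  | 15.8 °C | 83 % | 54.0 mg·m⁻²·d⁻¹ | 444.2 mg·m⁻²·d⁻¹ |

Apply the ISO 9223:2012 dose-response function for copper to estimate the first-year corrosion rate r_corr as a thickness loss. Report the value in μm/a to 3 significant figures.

r_corr = 3.55 μm/a

copper: f(T) = -0.080·(T−10) [T>10 °C] = -0.4640
  sulphur-dioxide contribution → 1.259 μm/a
  chloride contribution → 2.288 μm/a
  total first-year rate 3.547 μm/a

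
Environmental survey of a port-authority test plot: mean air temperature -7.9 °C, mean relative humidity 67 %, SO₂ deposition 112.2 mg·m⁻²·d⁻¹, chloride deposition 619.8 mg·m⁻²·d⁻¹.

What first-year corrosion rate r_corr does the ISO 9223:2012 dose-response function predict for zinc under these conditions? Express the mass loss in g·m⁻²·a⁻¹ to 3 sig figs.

zinc: f(T) = +0.038·(T−10) [T≤10 °C] = -0.6802
  Pd branch = 0.0129·Pd^0.44·e^(0.046·RH+f) = 1.137 μm/a
  Sd branch = 0.0175·Sd^0.57·e^(0.008·RH+0.085·T) = 0.5967 μm/a
  r_corr = 1.137 + 0.5967 = 1.734 μm/a
Convert to mass loss: 1.734 μm/a × 7.14 g/cm³ = 12.38 g·m⁻²·a⁻¹

r_corr = 12.4 g·m⁻²·a⁻¹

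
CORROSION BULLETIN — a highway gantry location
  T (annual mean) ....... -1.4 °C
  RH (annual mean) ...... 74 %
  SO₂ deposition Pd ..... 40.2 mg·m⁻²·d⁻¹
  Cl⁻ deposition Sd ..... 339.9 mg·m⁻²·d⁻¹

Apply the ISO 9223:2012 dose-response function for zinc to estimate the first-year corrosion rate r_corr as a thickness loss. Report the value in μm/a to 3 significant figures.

zinc: T≤10 °C ⇒ hinge +0.038·(-1.4−10) = -0.4332
  SO₂ term: 0.0129·40.2^0.44·exp(0.046·74-0.4332) = 1.278
  Cl⁻ term: 0.0175·339.9^0.57·exp(0.008·74+0.085·-1.4) = 0.7786
  r_corr = 1.278 + 0.7786 = 2.057 μm/a

r_corr = 2.06 μm/a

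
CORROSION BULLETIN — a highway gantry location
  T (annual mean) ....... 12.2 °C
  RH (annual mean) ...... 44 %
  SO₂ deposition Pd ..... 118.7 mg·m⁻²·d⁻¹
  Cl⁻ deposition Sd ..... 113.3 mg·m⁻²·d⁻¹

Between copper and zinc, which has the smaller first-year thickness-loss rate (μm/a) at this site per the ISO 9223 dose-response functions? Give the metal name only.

copper: temperature factor f = -0.080·(2.2) = -0.1760
  SO₂ term: 0.0053·118.7^0.26·exp(0.059·44-0.1760) = 0.2064
  Sd branch = 0.01025·Sd^0.27·e^(0.036·RH+0.049·T) = 0.3258 μm/a
  sum: 0.2064 + 0.3258 → r_corr = 0.5321 μm/a
zinc: f(T) = -0.071·(T−10) [T>10 °C] = -0.1562
  SO₂ term: 0.0129·118.7^0.44·exp(0.046·44-0.1562) = 0.6832
  Sd branch = 0.0175·Sd^0.57·e^(0.008·RH+0.085·T) = 1.04 μm/a
  r_corr = 0.6832 + 1.04 = 1.724 μm/a
Ordering by μm/a: zinc (1.72) > copper (0.532)

copper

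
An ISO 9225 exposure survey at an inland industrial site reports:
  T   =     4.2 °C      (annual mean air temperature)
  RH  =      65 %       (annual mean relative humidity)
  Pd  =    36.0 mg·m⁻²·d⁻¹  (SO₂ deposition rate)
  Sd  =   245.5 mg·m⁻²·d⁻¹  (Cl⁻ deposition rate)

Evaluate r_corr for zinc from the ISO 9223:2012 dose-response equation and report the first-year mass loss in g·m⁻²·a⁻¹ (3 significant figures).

r_corr = 14.0 g·m⁻²·a⁻¹

zinc: temperature factor f = +0.038·(-5.8) = -0.2204
  Pd branch = 0.0129·Pd^0.44·e^(0.046·RH+f) = 0.9958 μm/a
  Sd branch = 0.0175·Sd^0.57·e^(0.008·RH+0.085·T) = 0.9688 μm/a
  sum: 0.9958 + 0.9688 → r_corr = 1.965 μm/a
Convert to mass loss: 1.965 μm/a × 7.14 g/cm³ = 14.03 g·m⁻²·a⁻¹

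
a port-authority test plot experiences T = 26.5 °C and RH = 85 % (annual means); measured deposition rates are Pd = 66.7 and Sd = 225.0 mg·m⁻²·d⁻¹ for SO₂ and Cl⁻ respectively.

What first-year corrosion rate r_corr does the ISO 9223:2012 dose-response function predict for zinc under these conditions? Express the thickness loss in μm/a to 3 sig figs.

zinc: T>10 °C ⇒ hinge -0.071·(26.5−10) = -1.1715
  sulphur-dioxide contribution → 1.266 μm/a
  chloride contribution → 7.2 μm/a
  ⇒ r_corr(zinc) = 8.467 μm/a

r_corr = 8.47 μm/a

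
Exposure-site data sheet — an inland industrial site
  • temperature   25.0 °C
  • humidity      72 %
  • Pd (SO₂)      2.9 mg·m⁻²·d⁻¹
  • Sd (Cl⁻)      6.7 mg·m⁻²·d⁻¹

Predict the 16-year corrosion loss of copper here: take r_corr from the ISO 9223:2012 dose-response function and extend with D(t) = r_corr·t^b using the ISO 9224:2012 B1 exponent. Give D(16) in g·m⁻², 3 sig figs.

copper: f(T) = -0.080·(T−10) [T>10 °C] = -1.2000
  SO₂ term: 0.0053·2.9^0.26·exp(0.059·72-1.2000) = 0.1473
  Cl⁻ term: 0.01025·6.7^0.27·exp(0.036·72+0.049·25.0) = 0.7789
  r_corr = 0.1473 + 0.7789 = 0.9262 μm/a
ISO 9224: D(t) = r_corr · t^b with b = 0.667 (copper, B1)
  D(16) = 0.9262 × 16^0.667 = 0.9262 × 6.355 = 5.886 μm
  Mass loss = 5.886 μm × 8.96 g/cm³ = 52.74 g·m⁻²

D(16) = 52.7 g·m⁻²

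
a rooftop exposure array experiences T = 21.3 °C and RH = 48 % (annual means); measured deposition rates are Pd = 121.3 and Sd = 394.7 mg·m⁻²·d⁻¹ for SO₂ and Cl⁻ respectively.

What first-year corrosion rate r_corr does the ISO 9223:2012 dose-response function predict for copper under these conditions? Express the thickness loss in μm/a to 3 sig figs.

copper: f(T) = -0.080·(T−10) [T>10 °C] = -0.9040
  Pd branch = 0.0053·Pd^0.26·e^(0.059·RH+f) = 0.1269 μm/a
  Cl⁻ term: 0.01025·394.7^0.27·exp(0.036·48+0.049·21.3) = 0.8231
  r_corr = 0.1269 + 0.8231 = 0.95 μm/a

r_corr = 0.950 μm/a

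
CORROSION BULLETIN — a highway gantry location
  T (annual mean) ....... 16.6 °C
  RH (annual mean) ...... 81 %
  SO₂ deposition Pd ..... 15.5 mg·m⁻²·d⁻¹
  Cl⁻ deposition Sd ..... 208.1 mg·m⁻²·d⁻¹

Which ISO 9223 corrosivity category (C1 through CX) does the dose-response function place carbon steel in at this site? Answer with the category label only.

C5

carbon steel: T>10 °C ⇒ hinge -0.054·(16.6−10) = -0.3564
  Pd branch = 1.77·Pd^0.52·e^(0.02·RH+f) = 26.04 μm/a
  Sd branch = 0.102·Sd^0.62·e^(0.033·RH+0.04·T) = 78.55 μm/a
  sum: 26.04 + 78.55 → r_corr = 104.6 μm/a
ISO 9223 Table 2 (carbon steel): 80 < 105 ≤ 200 μm/a ⇒ C5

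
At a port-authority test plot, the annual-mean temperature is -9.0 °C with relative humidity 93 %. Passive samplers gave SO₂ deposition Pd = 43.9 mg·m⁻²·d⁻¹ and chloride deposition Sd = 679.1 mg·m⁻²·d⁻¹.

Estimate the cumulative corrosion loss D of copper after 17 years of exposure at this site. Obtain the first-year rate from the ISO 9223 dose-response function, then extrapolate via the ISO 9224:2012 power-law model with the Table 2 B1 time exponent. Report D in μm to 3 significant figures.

D(17) = 9.29 μm

copper: f(T) = +0.126·(T−10) [T≤10 °C] = -2.3940
  Pd branch = 0.0053·Pd^0.26·e^(0.059·RH+f) = 0.3123 μm/a
  Sd branch = 0.01025·Sd^0.27·e^(0.036·RH+0.049·T) = 1.091 μm/a
  r_corr = 0.3123 + 1.091 = 1.403 μm/a
ISO 9224: D(t) = r_corr · t^b with b = 0.667 (copper, B1)
  D(17) = 1.403 × 17^0.667 = 1.403 × 6.618 = 9.287 μm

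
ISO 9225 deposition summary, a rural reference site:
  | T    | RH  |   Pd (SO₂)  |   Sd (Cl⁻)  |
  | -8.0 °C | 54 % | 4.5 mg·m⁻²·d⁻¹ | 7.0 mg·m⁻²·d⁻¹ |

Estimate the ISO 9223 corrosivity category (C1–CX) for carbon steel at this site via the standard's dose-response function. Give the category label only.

C2

carbon steel: f(T) = +0.150·(T−10) [T≤10 °C] = -2.7000
  Pd branch = 1.77·Pd^0.52·e^(0.02·RH+f) = 0.7657 μm/a
  Sd branch = 0.102·Sd^0.62·e^(0.033·RH+0.04·T) = 1.471 μm/a
  sum: 0.7657 + 1.471 → r_corr = 2.236 μm/a
ISO 9223 Table 2 (carbon steel): 1.3 < 2.24 ≤ 25 μm/a ⇒ C2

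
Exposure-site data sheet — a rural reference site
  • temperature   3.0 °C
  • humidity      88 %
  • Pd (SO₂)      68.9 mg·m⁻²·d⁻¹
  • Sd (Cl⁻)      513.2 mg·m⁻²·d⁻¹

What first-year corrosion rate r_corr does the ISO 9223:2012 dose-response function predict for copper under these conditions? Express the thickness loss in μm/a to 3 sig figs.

copper: temperature factor f = +0.126·(-7.0) = -0.8820
  Pd branch = 0.0053·Pd^0.26·e^(0.059·RH+f) = 1.186 μm/a
  Cl⁻ term: 0.01025·513.2^0.27·exp(0.036·88+0.049·3.0) = 1.521
  r_corr = 1.186 + 1.521 = 2.707 μm/a

r_corr = 2.71 μm/a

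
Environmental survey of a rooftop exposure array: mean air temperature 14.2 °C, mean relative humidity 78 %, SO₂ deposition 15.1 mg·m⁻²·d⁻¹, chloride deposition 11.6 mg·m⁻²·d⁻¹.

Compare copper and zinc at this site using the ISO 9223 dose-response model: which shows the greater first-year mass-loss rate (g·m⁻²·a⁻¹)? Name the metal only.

copper: f(T) = -0.080·(T−10) [T>10 °C] = -0.3360
  sulphur-dioxide contribution → 0.7647 μm/a
  chloride contribution → 0.6604 μm/a
  total first-year rate 1.425 μm/a
  mass loss = 1.425 μm/a × 8.96 g/cm³ = 12.77 g·m⁻²·a⁻¹
zinc: T>10 °C ⇒ hinge -0.071·(14.2−10) = -0.2982
  sulphur-dioxide contribution → 1.143 μm/a
  chloride contribution → 0.4415 μm/a
  ⇒ r_corr(zinc) = 1.585 μm/a
  mass loss = 1.585 μm/a × 7.14 g/cm³ = 11.31 g·m⁻²·a⁻¹
Ordering by g·m⁻²·a⁻¹: copper (12.8) > zinc (11.3)

copper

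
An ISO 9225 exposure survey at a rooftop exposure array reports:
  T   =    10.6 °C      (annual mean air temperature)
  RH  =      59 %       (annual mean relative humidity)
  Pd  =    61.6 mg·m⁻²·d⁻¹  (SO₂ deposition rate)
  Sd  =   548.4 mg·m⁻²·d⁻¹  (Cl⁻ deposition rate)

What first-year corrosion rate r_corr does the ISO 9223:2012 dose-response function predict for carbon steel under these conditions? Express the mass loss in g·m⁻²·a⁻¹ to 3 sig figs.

carbon steel: T>10 °C ⇒ hinge -0.054·(10.6−10) = -0.0324
  SO₂ term: 1.77·61.6^0.52·exp(0.02·59-0.0324) = 47.53
  Cl⁻ term: 0.102·548.4^0.62·exp(0.033·59+0.04·10.6) = 54.52
  sum: 47.53 + 54.52 → r_corr = 102 μm/a
Convert to mass loss: 102 μm/a × 7.85 g/cm³ = 801.1 g·m⁻²·a⁻¹

r_corr = 801 g·m⁻²·a⁻¹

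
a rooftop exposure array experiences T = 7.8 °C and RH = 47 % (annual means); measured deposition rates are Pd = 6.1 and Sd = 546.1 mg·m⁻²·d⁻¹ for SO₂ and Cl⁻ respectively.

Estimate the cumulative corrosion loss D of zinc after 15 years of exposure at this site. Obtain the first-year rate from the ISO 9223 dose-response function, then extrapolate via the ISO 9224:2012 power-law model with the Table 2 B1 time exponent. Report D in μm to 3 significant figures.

D(15) = 18.3 μm

zinc: f(T) = +0.038·(T−10) [T≤10 °C] = -0.0836
  sulphur-dioxide contribution → 0.2284 μm/a
  chloride contribution → 1.797 μm/a
  ⇒ r_corr(zinc) = 2.025 μm/a
Power-law: D(15) = r_corr · 15^0.813
  D(15) = 2.025 × 15^0.813 = 2.025 × 9.04 = 18.31 μm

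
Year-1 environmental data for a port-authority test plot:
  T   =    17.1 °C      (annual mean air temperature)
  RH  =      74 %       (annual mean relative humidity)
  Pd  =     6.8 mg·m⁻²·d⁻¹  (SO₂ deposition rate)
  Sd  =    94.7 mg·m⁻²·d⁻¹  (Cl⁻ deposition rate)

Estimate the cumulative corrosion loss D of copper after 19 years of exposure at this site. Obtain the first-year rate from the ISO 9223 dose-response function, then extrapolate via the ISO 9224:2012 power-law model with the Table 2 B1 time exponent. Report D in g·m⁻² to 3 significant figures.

copper: T>10 °C ⇒ hinge -0.080·(17.1−10) = -0.5680
  Pd branch = 0.0053·Pd^0.26·e^(0.059·RH+f) = 0.3892 μm/a
  Cl⁻ term: 0.01025·94.7^0.27·exp(0.036·74+0.049·17.1) = 1.162
  r_corr = 0.3892 + 1.162 = 1.551 μm/a
Long-term exponent b (ISO 9224 Table 2, B1) = 0.667
  D(19) = 1.551 × 19^0.667 = 1.551 × 7.127 = 11.06 μm
  Mass loss = 11.06 μm × 8.96 g/cm³ = 99.06 g·m⁻²

D(19) = 99.1 g·m⁻²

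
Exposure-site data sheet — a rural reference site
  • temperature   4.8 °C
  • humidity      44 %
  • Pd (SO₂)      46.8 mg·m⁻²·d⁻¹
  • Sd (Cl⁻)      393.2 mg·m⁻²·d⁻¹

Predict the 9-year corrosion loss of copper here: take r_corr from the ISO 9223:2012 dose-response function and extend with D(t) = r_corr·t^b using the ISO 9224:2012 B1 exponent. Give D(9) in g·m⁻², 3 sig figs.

copper: f(T) = +0.126·(T−10) [T≤10 °C] = -0.6552
  SO₂ term: 0.0053·46.8^0.26·exp(0.059·44-0.6552) = 0.1003
  Sd branch = 0.01025·Sd^0.27·e^(0.036·RH+0.049·T) = 0.3172 μm/a
  sum: 0.1003 + 0.3172 → r_corr = 0.4175 μm/a
Long-term exponent b (ISO 9224 Table 2, B1) = 0.667
  D(9) = 0.4175 × 9^0.667 = 0.4175 × 4.33 = 1.808 μm
  Mass loss = 1.808 μm × 8.96 g/cm³ = 16.2 g·m⁻²

D(9) = 16.2 g·m⁻²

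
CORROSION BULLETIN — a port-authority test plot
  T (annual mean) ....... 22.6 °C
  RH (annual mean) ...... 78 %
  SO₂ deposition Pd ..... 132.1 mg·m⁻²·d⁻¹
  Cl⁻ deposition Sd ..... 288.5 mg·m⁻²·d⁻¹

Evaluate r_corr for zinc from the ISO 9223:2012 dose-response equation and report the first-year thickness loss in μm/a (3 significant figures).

zinc: temperature factor f = -0.071·(12.6) = -0.8946
  Pd branch = 0.0129·Pd^0.44·e^(0.046·RH+f) = 1.635 μm/a
  Sd branch = 0.0175·Sd^0.57·e^(0.008·RH+0.085·T) = 5.631 μm/a
  sum: 1.635 + 5.631 → r_corr = 7.266 μm/a

r_corr = 7.27 μm/a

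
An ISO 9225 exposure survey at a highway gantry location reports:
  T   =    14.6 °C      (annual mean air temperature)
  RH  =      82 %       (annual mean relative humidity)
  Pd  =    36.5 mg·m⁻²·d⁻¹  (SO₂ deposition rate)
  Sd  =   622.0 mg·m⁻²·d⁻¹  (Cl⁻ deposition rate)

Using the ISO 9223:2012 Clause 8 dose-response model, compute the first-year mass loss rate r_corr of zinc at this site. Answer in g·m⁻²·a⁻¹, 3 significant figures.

zinc: T>10 °C ⇒ hinge -0.071·(14.6−10) = -0.3266
  sulphur-dioxide contribution → 1.969 μm/a
  chloride contribution → 4.564 μm/a
  ⇒ r_corr(zinc) = 6.533 μm/a
Convert to mass loss: 6.533 μm/a × 7.14 g/cm³ = 46.65 g·m⁻²·a⁻¹

r_corr = 46.6 g·m⁻²·a⁻¹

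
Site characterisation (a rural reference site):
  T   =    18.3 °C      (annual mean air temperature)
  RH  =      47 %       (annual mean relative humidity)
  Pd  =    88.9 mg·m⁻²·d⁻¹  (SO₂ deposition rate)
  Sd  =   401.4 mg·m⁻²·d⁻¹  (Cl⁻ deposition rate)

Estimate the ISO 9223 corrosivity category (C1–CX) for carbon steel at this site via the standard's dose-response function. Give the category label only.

carbon steel: f(T) = -0.054·(T−10) [T>10 °C] = -0.4482
  SO₂ term: 1.77·88.9^0.52·exp(0.02·47-0.4482) = 29.85
  Sd branch = 0.102·Sd^0.62·e^(0.033·RH+0.04·T) = 41.14 μm/a
  r_corr = 29.85 + 41.14 = 71 μm/a
ISO 9223 Table 2 (carbon steel): 50 < 71 ≤ 80 μm/a ⇒ C4

C4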